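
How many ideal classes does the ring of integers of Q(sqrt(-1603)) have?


K = Q(sqrt(-1603)). d mod 4 = 1, so D = disc(K) = d = -1603
h(K) equals the number of primitive reduced positive-definite forms (a, b, c) = a*x^2 + b*x*y + c*y^2 with b^2 - 4ac = D,
where reduced means |b| <= a <= c, with b >= 0 whenever |b| = a or a = c, and primitive means gcd(a, b, c) = 1.
Reduced forces 3a^2 <= |D| = 1603, so 1 <= a <= 23; b must have the parity of D, and c = (b^2 - D)/(4a) must be an integer >= a.
Enumerate a = 1..23, b in [-a, a]:
  a=1: (1, 1, 401)  [1]
  a=2..6: none
  a=7: (7, 7, 59)  [1]
  a=8..10: none
  a=11: (11, -5, 37), (11, 5, 37)  [2]
  a=12: none
  a=13: (13, -3, 31), (13, 3, 31)  [2]
  a=14..23: none
Total reduced forms: 1 + 1 + 2 + 2 = 6
h = 6

6


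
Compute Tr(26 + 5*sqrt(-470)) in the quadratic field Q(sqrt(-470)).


Tr(a + b*sqrt(d)) = (a + b*sqrt(d)) + (a - b*sqrt(d)) = 2a
= 2 * (26)
= 52

52


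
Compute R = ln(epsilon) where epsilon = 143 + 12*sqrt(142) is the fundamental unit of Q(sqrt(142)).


epsilon = 143 + 12*sqrt(142)
= 285.9965
R = ln(285.9965)
= 5.6560

5.6560


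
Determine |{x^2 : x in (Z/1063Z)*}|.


For prime p, the number of non-zero quadratic residues is (p-1)/2.
= (1063-1)/2
= 531

531


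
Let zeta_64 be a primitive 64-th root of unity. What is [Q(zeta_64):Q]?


The degree equals Euler's totient phi(64).
64 = 2^6
phi(64) = 32

32


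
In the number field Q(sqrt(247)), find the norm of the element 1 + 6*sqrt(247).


N(a + b*sqrt(d)) = a^2 - d*b^2
= (1)^2 - (247)*(6)^2
= 1 - 8892
= -8891

-8891


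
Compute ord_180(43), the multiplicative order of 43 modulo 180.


We want ord_180(43), the smallest k >= 1 with 43^k = 1 mod 180.
n = 180 = 2^2 * 3^2 * 5, phi(180) = 48; the order divides phi(n).
Divisors of 48: 1, 2, 3, 4, 6, 8, 12, 16, 24, 48
Repeated squaring mod 180: 43^1 = 43, 43^2 = 49, 43^4 = 61, 43^8 = 121, 43^16 = 61, 43^32 = 121
Test divisors in increasing order:
  k=1: 43^1 = 43 mod 180
  k=2: 43^2 = 49 mod 180
  k=3: 43^3 = 49 * 43 = 127 mod 180
  k=4: 43^4 = 61 mod 180
  k=6: 43^6 = 61 * 49 = 109 mod 180
  k=8: 43^8 = 121 mod 180
  k=12: 43^12 = 121 * 61 = 1 mod 180  <- first divisor giving 1
Order = 12

12


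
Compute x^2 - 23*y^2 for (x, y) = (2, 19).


x^2 - d*y^2
= 2^2 - 23*19^2
= 4 - 8303
= -8299

-8299


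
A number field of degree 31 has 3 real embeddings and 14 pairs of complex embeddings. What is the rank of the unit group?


By Dirichlet's unit theorem:
rank = r1 + r2 - 1
= 3 + 14 - 1
= 16

16


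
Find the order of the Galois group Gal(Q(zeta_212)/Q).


|Gal(Q(zeta_212)/Q)| = phi(212)
= 104

104


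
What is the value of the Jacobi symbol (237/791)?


Compute (237/791) via quadratic reciprocity:
  reciprocity: (237/791) -> +(791/237)
  reduce: (80/237)
  pull out 2: (2/237) = -1  (since 237 mod 8 = 5)
  pull out 2: (2/237) = -1  (since 237 mod 8 = 5)
  pull out 2: (2/237) = -1  (since 237 mod 8 = 5)
  pull out 2: (2/237) = -1  (since 237 mod 8 = 5)
  reciprocity: (5/237) -> +(237/5)
  reduce: (2/5)
  pull out 2: (2/5) = -1  (since 5 mod 8 = 5)
  (1/5) = 1
Product of signs = -1

-1


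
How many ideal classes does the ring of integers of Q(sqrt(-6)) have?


K = Q(sqrt(-6)). d mod 4 = 2, so D = disc(K) = 4d = -24
h(K) equals the number of primitive reduced positive-definite forms (a, b, c) = a*x^2 + b*x*y + c*y^2 with b^2 - 4ac = D,
where reduced means |b| <= a <= c, with b >= 0 whenever |b| = a or a = c, and primitive means gcd(a, b, c) = 1.
Reduced forces 3a^2 <= |D| = 24, so 1 <= a <= 2; b must have the parity of D, and c = (b^2 - D)/(4a) must be an integer >= a.
Enumerate a = 1..2, b in [-a, a]:
  a=1: (1, 0, 6)  [1]
  a=2: (2, 0, 3)  [1]
Total reduced forms: 1 + 1 = 2
h = 2

2


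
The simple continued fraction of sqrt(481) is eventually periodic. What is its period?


Run the CF algorithm for sqrt(481).
a_0 = floor(sqrt(481)) = 21; set m_0=0, q_0=1.
Recurrence: m' = q*a - m,  q' = (d - m'^2)/q,  a' = floor((a_0 + m')/q').
  step 1: m=21, q=40, a=1
  step 2: m=19, q=3, a=13
  step 3: m=20, q=27, a=1
  step 4: m=7, q=16, a=1
  step 5: m=9, q=25, a=1
  step 6: m=16, q=9, a=4
  step 7: m=20, q=9, a=4
  step 8: m=16, q=25, a=1
  step 9: m=9, q=16, a=1
  step 10: m=7, q=27, a=1
  step 11: m=20, q=3, a=13
  step 12: m=19, q=40, a=1
  step 13: m=21, q=1, a=42
a_13 = 2*a_0 = 42, so the period closes here.
sqrt(481) = [21; 1, 13, 1, 1, 1, 4, 4, 1, 1, 1, 13, 1, 42]
Period length = 13

13


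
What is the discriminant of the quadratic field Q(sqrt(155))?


For K = Q(sqrt(d)) with d squarefree: disc(K) = d if d = 1 mod 4, and disc(K) = 4d if d = 2 or 3 mod 4.
Here d = 155, and d mod 4 = 3.
d = 3 mod 4, not 1 (O_K = Z[sqrt(d)]), so disc(K) = 4d = 4 * (155) = 620

620


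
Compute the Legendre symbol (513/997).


p = 997 is prime, so compute (513/997) with the reciprocity algorithm (Jacobi-symbol steps: pull out 2s via (2/n), flip via reciprocity, reduce):
  reciprocity: (513/997) -> +(997/513)
  reduce: (484/513)
  pull out 2: (2/513) = +1  (since 513 mod 8 = 1)
  pull out 2: (2/513) = +1  (since 513 mod 8 = 1)
  reciprocity: (121/513) -> +(513/121)
  reduce: (29/121)
  reciprocity: (29/121) -> +(121/29)
  reduce: (5/29)
  reciprocity: (5/29) -> +(29/5)
  reduce: (4/5)
  pull out 2: (2/5) = -1  (since 5 mod 8 = 5)
  pull out 2: (2/5) = -1  (since 5 mod 8 = 5)
  (1/5) = 1
Product of signs = 1
(513/997) = 1

1


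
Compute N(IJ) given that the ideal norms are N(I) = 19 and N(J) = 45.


N(IJ) = N(I) * N(J)
= 19 * 45
= 855

855


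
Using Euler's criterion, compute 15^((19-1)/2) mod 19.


p = 19 is prime and the exponent is (p-1)/2 = 9, so by Euler's criterion 15^9 = (15/19) = +1 or -1 mod 19.
Compute by square-and-multiply:
  9 = 8 + 1 (binary 1001)
  Repeated squaring mod 19: 15^1 = 15, 15^2 = 16, 15^4 = 9, 15^8 = 5
  15^9 = 15^8 * 15^1 = 5 * 15 mod 19
    5 * 15 = 75 = 18 mod 19
  15^9 = 18 mod 19
Result 18 = p - 1 = -1 mod 19: 15 is a quadratic non-residue mod 19. As a residue in [0, p-1] the value is 18.
15^9 mod 19 = 18

18


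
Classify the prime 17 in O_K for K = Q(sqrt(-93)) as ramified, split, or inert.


K = Q(sqrt(-93)). Since d mod 4 = 3, disc(K) = -372.
Check p | disc: -372 mod 17 = 2.
p does not divide disc. Compute Legendre symbol (d/p):
9^((17-1)/2) mod 17 = 1
(d/p) = 1, so p splits: (p) = P*P' with e=1, f=1, g=2.
Therefore p is split.

split


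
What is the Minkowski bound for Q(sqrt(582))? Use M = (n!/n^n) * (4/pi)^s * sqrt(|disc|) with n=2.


d = 582, d mod 4 = 2, so disc(K) = 4d = 2328; |disc(K)| = 2328
Real quadratic field, so n = 2, s = r2 = 0, r1 = 2
M = (n!/n^n) * (4/pi)^s * sqrt(|disc(K)|) = (2!/2^2) * (4/pi)^0 * sqrt(2328)
= 0.5 * 1.000000 * 48.249352
= 24.1247

24.1247


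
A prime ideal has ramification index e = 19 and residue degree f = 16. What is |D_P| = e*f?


|D_P| = e * f
= 19 * 16
= 304

304


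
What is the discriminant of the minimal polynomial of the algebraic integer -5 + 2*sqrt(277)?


The element -5 + 2*sqrt(277) has minimal polynomial:
x^2 + 10*x - 1083
Discriminant = (10)^2 - 4*(-1083)
= 100 + 4332
= 4432

4432


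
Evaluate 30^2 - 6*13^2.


x^2 - d*y^2
= 30^2 - 6*13^2
= 900 - 1014
= -114

-114


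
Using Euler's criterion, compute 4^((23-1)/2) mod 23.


p = 23 is prime and the exponent is (p-1)/2 = 11, so by Euler's criterion 4^11 = (4/23) = +1 or -1 mod 23.
Compute by square-and-multiply:
  11 = 8 + 2 + 1 (binary 1011)
  Repeated squaring mod 23: 4^1 = 4, 4^2 = 16, 4^4 = 3, 4^8 = 9
  4^11 = 4^8 * 4^2 * 4^1 = 9 * 16 * 4 mod 23
    9 * 16 = 144 = 6 mod 23
    6 * 4 = 24 = 1 mod 23
  4^11 = 1 mod 23
Result 1: 4 is a quadratic residue mod 23.
4^11 mod 23 = 1

1


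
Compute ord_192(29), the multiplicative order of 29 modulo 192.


We want ord_192(29), the smallest k >= 1 with 29^k = 1 mod 192.
n = 192 = 2^6 * 3, phi(192) = 64; the order divides phi(n).
Divisors of 64: 1, 2, 4, 8, 16, 32, 64
Repeated squaring mod 192: 29^1 = 29, 29^2 = 73, 29^4 = 145, 29^8 = 97, 29^16 = 1, 29^32 = 1, 29^64 = 1
Test divisors in increasing order:
  k=1: 29^1 = 29 mod 192
  k=2: 29^2 = 73 mod 192
  k=4: 29^4 = 145 mod 192
  k=8: 29^8 = 97 mod 192
  k=16: 29^16 = 1 mod 192  <- first divisor giving 1
Order = 16

16


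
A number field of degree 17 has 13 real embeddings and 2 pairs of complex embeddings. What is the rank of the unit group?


By Dirichlet's unit theorem:
rank = r1 + r2 - 1
= 13 + 2 - 1
= 14

14


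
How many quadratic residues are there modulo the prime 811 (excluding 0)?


For prime p, the number of non-zero quadratic residues is (p-1)/2.
= (811-1)/2
= 405

405


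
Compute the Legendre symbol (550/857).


p = 857 is prime, so compute (550/857) with the reciprocity algorithm (Jacobi-symbol steps: pull out 2s via (2/n), flip via reciprocity, reduce):
  pull out 2: (2/857) = +1  (since 857 mod 8 = 1)
  reciprocity: (275/857) -> +(857/275)
  reduce: (32/275)
  pull out 2: (2/275) = -1  (since 275 mod 8 = 3)
  pull out 2: (2/275) = -1  (since 275 mod 8 = 3)
  pull out 2: (2/275) = -1  (since 275 mod 8 = 3)
  pull out 2: (2/275) = -1  (since 275 mod 8 = 3)
  pull out 2: (2/275) = -1  (since 275 mod 8 = 3)
  (1/275) = 1
Product of signs = -1
(550/857) = -1

-1


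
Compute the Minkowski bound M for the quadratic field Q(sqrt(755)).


d = 755, d mod 4 = 3, so disc(K) = 4d = 3020; |disc(K)| = 3020
Real quadratic field, so n = 2, s = r2 = 0, r1 = 2
M = (n!/n^n) * (4/pi)^s * sqrt(|disc(K)|) = (2!/2^2) * (4/pi)^0 * sqrt(3020)
= 0.5 * 1.000000 * 54.954527
= 27.4773

27.4773


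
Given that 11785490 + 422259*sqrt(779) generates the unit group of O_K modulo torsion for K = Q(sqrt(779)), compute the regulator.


epsilon = 11785490 + 422259*sqrt(779)
= 2.3571e+07
R = ln(2.3571e+07)
= 16.9755

16.9755


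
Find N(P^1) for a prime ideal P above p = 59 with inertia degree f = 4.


N(P^a) = p^(a*f)
= 59^(1*4)
= 59^4
= 12117361

12117361


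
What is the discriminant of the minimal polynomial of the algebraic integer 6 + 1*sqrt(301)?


The element 6 + 1*sqrt(301) has minimal polynomial:
x^2 - 12*x - 265
Discriminant = (-12)^2 - 4*(-265)
= 144 + 1060
= 1204

1204


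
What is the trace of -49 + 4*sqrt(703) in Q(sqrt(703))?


Tr(a + b*sqrt(d)) = (a + b*sqrt(d)) + (a - b*sqrt(d)) = 2a
= 2 * (-49)
= -98

-98


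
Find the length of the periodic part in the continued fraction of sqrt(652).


Run the CF algorithm for sqrt(652).
a_0 = floor(sqrt(652)) = 25; set m_0=0, q_0=1.
Recurrence: m' = q*a - m,  q' = (d - m'^2)/q,  a' = floor((a_0 + m')/q').
  step 1: m=25, q=27, a=1
  step 2: m=2, q=24, a=1
  step 3: m=22, q=7, a=6
  step 4: m=20, q=36, a=1
  step 5: m=16, q=11, a=3
  step 6: m=17, q=33, a=1
  step 7: m=16, q=12, a=3
  step 8: m=20, q=21, a=2
  step 9: m=22, q=8, a=5
  step 10: m=18, q=41, a=1
  step 11: m=23, q=3, a=16
  step 12: m=25, q=9, a=5
  step 13: m=20, q=28, a=1
  step 14: m=8, q=21, a=1
  step 15: m=13, q=23, a=1
  step 16: m=10, q=24, a=1
  step 17: m=14, q=19, a=2
  step 18: m=24, q=4, a=12
  step 19: m=24, q=19, a=2
  step 20: m=14, q=24, a=1
  step 21: m=10, q=23, a=1
  step 22: m=13, q=21, a=1
  step 23: m=8, q=28, a=1
  step 24: m=20, q=9, a=5
  step 25: m=25, q=3, a=16
  step 26: m=23, q=41, a=1
  step 27: m=18, q=8, a=5
  step 28: m=22, q=21, a=2
  step 29: m=20, q=12, a=3
  step 30: m=16, q=33, a=1
  step 31: m=17, q=11, a=3
  step 32: m=16, q=36, a=1
  step 33: m=20, q=7, a=6
  step 34: m=22, q=24, a=1
  step 35: m=2, q=27, a=1
  step 36: m=25, q=1, a=50
a_36 = 2*a_0 = 50, so the period closes here.
sqrt(652) = [25; 1, 1, 6, 1, 3, 1, 3, 2, 5, 1, 16, 5, 1, 1, 1, 1, 2, 12, 2, 1, 1, 1, 1, 5, 16, 1, 5, 2, 3, 1, 3, 1, 6, 1, 1, 50]
Period length = 36

36


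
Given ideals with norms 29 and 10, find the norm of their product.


N(IJ) = N(I) * N(J)
= 29 * 10
= 290

290


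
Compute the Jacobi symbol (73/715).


Compute (73/715) via quadratic reciprocity:
  reciprocity: (73/715) -> +(715/73)
  reduce: (58/73)
  pull out 2: (2/73) = +1  (since 73 mod 8 = 1)
  reciprocity: (29/73) -> +(73/29)
  reduce: (15/29)
  reciprocity: (15/29) -> +(29/15)
  reduce: (14/15)
  pull out 2: (2/15) = +1  (since 15 mod 8 = 7)
  reciprocity: (7/15) -> -(15/7)
  reduce: (1/7)
  (1/7) = 1
Product of signs = -1

-1


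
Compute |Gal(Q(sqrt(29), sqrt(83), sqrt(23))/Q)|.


The 3 square roots of distinct primes are multiplicatively independent over Q,
so [K:Q] = 2^3 and Gal(K/Q) is isomorphic to (Z/2Z)^3.
|Gal| = 2^3 = 8

8


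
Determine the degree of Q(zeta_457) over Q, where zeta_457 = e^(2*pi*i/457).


The degree equals Euler's totient phi(457).
457 = 457
phi(457) = 456

456


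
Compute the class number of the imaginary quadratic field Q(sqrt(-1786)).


K = Q(sqrt(-1786)). d mod 4 = 2, so D = disc(K) = 4d = -7144
h(K) equals the number of primitive reduced positive-definite forms (a, b, c) = a*x^2 + b*x*y + c*y^2 with b^2 - 4ac = D,
where reduced means |b| <= a <= c, with b >= 0 whenever |b| = a or a = c, and primitive means gcd(a, b, c) = 1.
Reduced forces 3a^2 <= |D| = 7144, so 1 <= a <= 48; b must have the parity of D, and c = (b^2 - D)/(4a) must be an integer >= a.
Enumerate a = 1..48, b in [-a, a]:
  a=1: (1, 0, 1786)  [1]
  a=2: (2, 0, 893)  [1]
  a=3..4: none
  a=5: (5, -4, 358), (5, 4, 358)  [2]
  a=6..9: none
  a=10: (10, -4, 179), (10, 4, 179)  [2]
  a=11..16: none
  a=17: (17, -8, 106), (17, 8, 106)  [2]
  a=18: none
  a=19: (19, 0, 94)  [1]
  a=20..22: none
  a=23: (23, -20, 82), (23, 20, 82)  [2]
  a=24: none
  a=25: (25, -16, 74), (25, 16, 74)  [2]
  a=26..33: none
  a=34: (34, -8, 53), (34, 8, 53)  [2]
  a=35..36: none
  a=37: (37, -16, 50), (37, 16, 50)  [2]
  a=38: (38, 0, 47)  [1]
  a=39..40: none
  a=41: (41, -20, 46), (41, 20, 46)  [2]
  a=42..48: none
Total reduced forms: 1 + 1 + 2 + 2 + 2 + 1 + 2 + 2 + 2 + 2 + 1 + 2 = 20
h = 20

20


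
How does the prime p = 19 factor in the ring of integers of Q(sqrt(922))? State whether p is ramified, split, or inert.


K = Q(sqrt(922)). Since d mod 4 = 2, disc(K) = 3688.
Check p | disc: 3688 mod 19 = 2.
p does not divide disc. Compute Legendre symbol (d/p):
10^((19-1)/2) mod 19 = -1
(d/p) = -1, so p is inert: (p) stays prime with e=1, f=2, g=1.
Therefore p is inert.

inert


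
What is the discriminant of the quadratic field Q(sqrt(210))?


For K = Q(sqrt(d)) with d squarefree: disc(K) = d if d = 1 mod 4, and disc(K) = 4d if d = 2 or 3 mod 4.
Here d = 210, and d mod 4 = 2.
d = 2 mod 4, not 1 (O_K = Z[sqrt(d)]), so disc(K) = 4d = 4 * (210) = 840

840


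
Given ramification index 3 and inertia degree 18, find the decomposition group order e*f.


|D_P| = e * f
= 3 * 18
= 54

54


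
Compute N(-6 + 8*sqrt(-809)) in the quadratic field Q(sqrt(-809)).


N(a + b*sqrt(d)) = a^2 - d*b^2
= (-6)^2 - (-809)*(8)^2
= 36 + 51776
= 51812

51812


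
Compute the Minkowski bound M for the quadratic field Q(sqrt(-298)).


d = -298, d mod 4 = 2, so disc(K) = 4d = -1192; |disc(K)| = 1192
Imaginary quadratic field, so n = 2, s = r2 = 1, r1 = 0
M = (n!/n^n) * (4/pi)^s * sqrt(|disc(K)|) = (2!/2^2) * (4/pi)^1 * sqrt(1192)
= 0.5 * 1.273240 * 34.525353
= 21.9795

21.9795


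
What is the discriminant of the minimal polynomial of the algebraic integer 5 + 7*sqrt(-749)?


The element 5 + 7*sqrt(-749) has minimal polynomial:
x^2 - 10*x + 36726
Discriminant = (-10)^2 - 4*(36726)
= 100 - 146904
= -146804

-146804


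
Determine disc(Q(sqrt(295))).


For K = Q(sqrt(d)) with d squarefree: disc(K) = d if d = 1 mod 4, and disc(K) = 4d if d = 2 or 3 mod 4.
Here d = 295, and d mod 4 = 3.
d = 3 mod 4, not 1 (O_K = Z[sqrt(d)]), so disc(K) = 4d = 4 * (295) = 1180

1180


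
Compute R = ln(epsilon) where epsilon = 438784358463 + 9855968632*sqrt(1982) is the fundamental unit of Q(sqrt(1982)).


epsilon = 438784358463 + 9855968632*sqrt(1982)
= 8.7757e+11
R = ln(8.7757e+11)
= 27.5004

27.5004


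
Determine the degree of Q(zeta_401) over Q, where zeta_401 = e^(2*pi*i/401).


The degree equals Euler's totient phi(401).
401 = 401
phi(401) = 400

400


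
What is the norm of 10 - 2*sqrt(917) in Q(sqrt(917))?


N(a + b*sqrt(d)) = a^2 - d*b^2
= (10)^2 - (917)*(-2)^2
= 100 - 3668
= -3568

-3568


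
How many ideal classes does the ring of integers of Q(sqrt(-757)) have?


K = Q(sqrt(-757)). d mod 4 = 3, so D = disc(K) = 4d = -3028
h(K) equals the number of primitive reduced positive-definite forms (a, b, c) = a*x^2 + b*x*y + c*y^2 with b^2 - 4ac = D,
where reduced means |b| <= a <= c, with b >= 0 whenever |b| = a or a = c, and primitive means gcd(a, b, c) = 1.
Reduced forces 3a^2 <= |D| = 3028, so 1 <= a <= 31; b must have the parity of D, and c = (b^2 - D)/(4a) must be an integer >= a.
Enumerate a = 1..31, b in [-a, a]:
  a=1: (1, 0, 757)  [1]
  a=2: (2, 2, 379)  [1]
  a=3..12: none
  a=13: (13, -12, 61), (13, 12, 61)  [2]
  a=14..16: none
  a=17: (17, -10, 46), (17, 10, 46)  [2]
  a=18..22: none
  a=23: (23, -10, 34), (23, 10, 34)  [2]
  a=24..25: none
  a=26: (26, -14, 31), (26, 14, 31)  [2]
  a=27..31: none
Total reduced forms: 1 + 1 + 2 + 2 + 2 + 2 = 10
h = 10

10


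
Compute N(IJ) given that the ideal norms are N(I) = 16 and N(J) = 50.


N(IJ) = N(I) * N(J)
= 16 * 50
= 800

800


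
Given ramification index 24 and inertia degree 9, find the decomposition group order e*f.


|D_P| = e * f
= 24 * 9
= 216

216


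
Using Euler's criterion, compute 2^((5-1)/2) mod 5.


p = 5 is prime and the exponent is (p-1)/2 = 2, so by Euler's criterion 2^2 = (2/5) = +1 or -1 mod 5.
Compute by square-and-multiply:
  2 = 2 (binary 10)
  Repeated squaring mod 5: 2^1 = 2, 2^2 = 4
  2^2 = 4 mod 5
Result 4 = p - 1 = -1 mod 5: 2 is a quadratic non-residue mod 5. As a residue in [0, p-1] the value is 4.
2^2 mod 5 = 4

4


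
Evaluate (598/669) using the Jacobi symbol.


Compute (598/669) via quadratic reciprocity:
  pull out 2: (2/669) = -1  (since 669 mod 8 = 5)
  reciprocity: (299/669) -> +(669/299)
  reduce: (71/299)
  reciprocity: (71/299) -> -(299/71)
  reduce: (15/71)
  reciprocity: (15/71) -> -(71/15)
  reduce: (11/15)
  reciprocity: (11/15) -> -(15/11)
  reduce: (4/11)
  pull out 2: (2/11) = -1  (since 11 mod 8 = 3)
  pull out 2: (2/11) = -1  (since 11 mod 8 = 3)
  (1/11) = 1
Product of signs = 1

1


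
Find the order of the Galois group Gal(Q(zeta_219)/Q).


|Gal(Q(zeta_219)/Q)| = phi(219)
= 144

144


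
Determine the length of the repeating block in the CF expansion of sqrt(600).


Run the CF algorithm for sqrt(600).
a_0 = floor(sqrt(600)) = 24; set m_0=0, q_0=1.
Recurrence: m' = q*a - m,  q' = (d - m'^2)/q,  a' = floor((a_0 + m')/q').
  step 1: m=24, q=24, a=2
  step 2: m=24, q=1, a=48
a_2 = 2*a_0 = 48, so the period closes here.
sqrt(600) = [24; 2, 48]
Period length = 2

2


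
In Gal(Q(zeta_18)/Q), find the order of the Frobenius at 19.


The Frobenius at p in Gal(Q(zeta_n)/Q) = (Z/nZ)* is the class of p, so its order is ord_18(19), the smallest k >= 1 with 19^k = 1 mod 18.
n = 18 = 2 * 3^2, phi(18) = 6; the order divides phi(n).
Divisors of 6: 1, 2, 3, 6
Repeated squaring mod 18: 19^1 = 1, 19^2 = 1, 19^4 = 1
Test divisors in increasing order:
  k=1: 19^1 = 1 mod 18  <- first divisor giving 1
Order = 1

1


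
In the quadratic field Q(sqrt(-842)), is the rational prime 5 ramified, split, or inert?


K = Q(sqrt(-842)). Since d mod 4 = 2, disc(K) = -3368.
Check p | disc: -3368 mod 5 = 2.
p does not divide disc. Compute Legendre symbol (d/p):
3^((5-1)/2) mod 5 = -1
(d/p) = -1, so p is inert: (p) stays prime with e=1, f=2, g=1.
Therefore p is inert.

inert


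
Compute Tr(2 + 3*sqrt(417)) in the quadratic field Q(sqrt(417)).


Tr(a + b*sqrt(d)) = (a + b*sqrt(d)) + (a - b*sqrt(d)) = 2a
= 2 * (2)
= 4

4


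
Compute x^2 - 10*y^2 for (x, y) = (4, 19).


x^2 - d*y^2
= 4^2 - 10*19^2
= 16 - 3610
= -3594

-3594


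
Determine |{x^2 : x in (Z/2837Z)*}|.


For prime p, the number of non-zero quadratic residues is (p-1)/2.
= (2837-1)/2
= 1418

1418


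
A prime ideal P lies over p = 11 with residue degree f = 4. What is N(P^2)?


N(P^a) = p^(a*f)
= 11^(2*4)
= 11^8
= 214358881

214358881


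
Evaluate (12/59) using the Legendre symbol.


p = 59 is prime, so compute (12/59) with the reciprocity algorithm (Jacobi-symbol steps: pull out 2s via (2/n), flip via reciprocity, reduce):
  pull out 2: (2/59) = -1  (since 59 mod 8 = 3)
  pull out 2: (2/59) = -1  (since 59 mod 8 = 3)
  reciprocity: (3/59) -> -(59/3)
  reduce: (2/3)
  pull out 2: (2/3) = -1  (since 3 mod 8 = 3)
  (1/3) = 1
Product of signs = 1
(12/59) = 1

1


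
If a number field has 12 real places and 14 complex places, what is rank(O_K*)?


By Dirichlet's unit theorem:
rank = r1 + r2 - 1
= 12 + 14 - 1
= 25

25


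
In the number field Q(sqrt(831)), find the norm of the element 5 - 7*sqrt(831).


N(a + b*sqrt(d)) = a^2 - d*b^2
= (5)^2 - (831)*(-7)^2
= 25 - 40719
= -40694

-40694


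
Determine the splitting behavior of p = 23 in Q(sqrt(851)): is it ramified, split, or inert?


K = Q(sqrt(851)). Since d mod 4 = 3, disc(K) = 3404.
Check p | disc: 3404 mod 23 = 0.
p divides disc, so p ramifies: (p) = P^2 with e=2, f=1, g=1.
Therefore p is ramified.

ramified


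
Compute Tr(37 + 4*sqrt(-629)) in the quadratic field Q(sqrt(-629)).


Tr(a + b*sqrt(d)) = (a + b*sqrt(d)) + (a - b*sqrt(d)) = 2a
= 2 * (37)
= 74

74


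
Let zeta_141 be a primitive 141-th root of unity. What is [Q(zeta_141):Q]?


The degree equals Euler's totient phi(141).
141 = 3 * 47
phi(141) = 92

92


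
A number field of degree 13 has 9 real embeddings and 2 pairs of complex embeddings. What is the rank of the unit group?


By Dirichlet's unit theorem:
rank = r1 + r2 - 1
= 9 + 2 - 1
= 10

10


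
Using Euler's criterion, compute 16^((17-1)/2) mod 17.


p = 17 is prime and the exponent is (p-1)/2 = 8, so by Euler's criterion 16^8 = (16/17) = +1 or -1 mod 17.
Compute by square-and-multiply:
  8 = 8 (binary 1000)
  Repeated squaring mod 17: 16^1 = 16, 16^2 = 1, 16^4 = 1, 16^8 = 1
  16^8 = 1 mod 17
Result 1: 16 is a quadratic residue mod 17.
16^8 mod 17 = 1

1


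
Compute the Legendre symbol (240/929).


p = 929 is prime, so compute (240/929) with the reciprocity algorithm (Jacobi-symbol steps: pull out 2s via (2/n), flip via reciprocity, reduce):
  pull out 2: (2/929) = +1  (since 929 mod 8 = 1)
  pull out 2: (2/929) = +1  (since 929 mod 8 = 1)
  pull out 2: (2/929) = +1  (since 929 mod 8 = 1)
  pull out 2: (2/929) = +1  (since 929 mod 8 = 1)
  reciprocity: (15/929) -> +(929/15)
  reduce: (14/15)
  pull out 2: (2/15) = +1  (since 15 mod 8 = 7)
  reciprocity: (7/15) -> -(15/7)
  reduce: (1/7)
  (1/7) = 1
Product of signs = -1
(240/929) = -1

-1


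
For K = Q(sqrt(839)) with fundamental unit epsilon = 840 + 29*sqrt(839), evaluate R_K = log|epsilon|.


epsilon = 840 + 29*sqrt(839)
= 1679.9994
R = ln(1679.9994)
= 7.4265

7.4265


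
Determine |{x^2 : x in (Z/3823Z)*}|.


For prime p, the number of non-zero quadratic residues is (p-1)/2.
= (3823-1)/2
= 1911

1911


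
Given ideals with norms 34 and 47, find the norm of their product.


N(IJ) = N(I) * N(J)
= 34 * 47
= 1598

1598


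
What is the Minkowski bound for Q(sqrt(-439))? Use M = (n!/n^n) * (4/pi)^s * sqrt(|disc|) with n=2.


d = -439, d mod 4 = 1, so disc(K) = d = -439; |disc(K)| = 439
Imaginary quadratic field, so n = 2, s = r2 = 1, r1 = 0
M = (n!/n^n) * (4/pi)^s * sqrt(|disc(K)|) = (2!/2^2) * (4/pi)^1 * sqrt(439)
= 0.5 * 1.273240 * 20.952327
= 13.3387

13.3387


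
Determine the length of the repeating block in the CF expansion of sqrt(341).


Run the CF algorithm for sqrt(341).
a_0 = floor(sqrt(341)) = 18; set m_0=0, q_0=1.
Recurrence: m' = q*a - m,  q' = (d - m'^2)/q,  a' = floor((a_0 + m')/q').
  step 1: m=18, q=17, a=2
  step 2: m=16, q=5, a=6
  step 3: m=14, q=29, a=1
  step 4: m=15, q=4, a=8
  step 5: m=17, q=13, a=2
  step 6: m=9, q=20, a=1
  step 7: m=11, q=11, a=2
  step 8: m=11, q=20, a=1
  step 9: m=9, q=13, a=2
  step 10: m=17, q=4, a=8
  step 11: m=15, q=29, a=1
  step 12: m=14, q=5, a=6
  step 13: m=16, q=17, a=2
  step 14: m=18, q=1, a=36
a_14 = 2*a_0 = 36, so the period closes here.
sqrt(341) = [18; 2, 6, 1, 8, 2, 1, 2, 1, 2, 8, 1, 6, 2, 36]
Period length = 14

14


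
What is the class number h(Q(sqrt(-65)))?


K = Q(sqrt(-65)). d mod 4 = 3, so D = disc(K) = 4d = -260
h(K) equals the number of primitive reduced positive-definite forms (a, b, c) = a*x^2 + b*x*y + c*y^2 with b^2 - 4ac = D,
where reduced means |b| <= a <= c, with b >= 0 whenever |b| = a or a = c, and primitive means gcd(a, b, c) = 1.
Reduced forces 3a^2 <= |D| = 260, so 1 <= a <= 9; b must have the parity of D, and c = (b^2 - D)/(4a) must be an integer >= a.
Enumerate a = 1..9, b in [-a, a]:
  a=1: (1, 0, 65)  [1]
  a=2: (2, 2, 33)  [1]
  a=3: (3, -2, 22), (3, 2, 22)  [2]
  a=4: none
  a=5: (5, 0, 13)  [1]
  a=6: (6, -2, 11), (6, 2, 11)  [2]
  a=7..8: none
  a=9: (9, 8, 9)  [1]
Total reduced forms: 1 + 1 + 2 + 1 + 2 + 1 = 8
h = 8

8


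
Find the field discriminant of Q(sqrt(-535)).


For K = Q(sqrt(d)) with d squarefree: disc(K) = d if d = 1 mod 4, and disc(K) = 4d if d = 2 or 3 mod 4.
Here d = -535, and d mod 4 = 1.
d = 1 mod 4 (O_K = Z[(1+sqrt(d))/2]), so disc(K) = d = -535

-535


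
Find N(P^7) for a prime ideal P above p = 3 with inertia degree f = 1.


N(P^a) = p^(a*f)
= 3^(7*1)
= 3^7
= 2187

2187


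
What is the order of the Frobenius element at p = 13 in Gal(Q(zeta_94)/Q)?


The Frobenius at p in Gal(Q(zeta_n)/Q) = (Z/nZ)* is the class of p, so its order is ord_94(13), the smallest k >= 1 with 13^k = 1 mod 94.
n = 94 = 2 * 47, phi(94) = 46; the order divides phi(n).
Divisors of 46: 1, 2, 23, 46
Repeated squaring mod 94: 13^1 = 13, 13^2 = 75, 13^4 = 79, 13^8 = 37, 13^16 = 53, 13^32 = 83
Test divisors in increasing order:
  k=1: 13^1 = 13 mod 94
  k=2: 13^2 = 75 mod 94
  k=23: 13^23 = 53 * 79 * 75 * 13 = 93 mod 94
  k=46: 13^46 = 83 * 37 * 79 * 75 = 1 mod 94  <- first divisor giving 1
Order = 46

46


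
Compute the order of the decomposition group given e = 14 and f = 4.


|D_P| = e * f
= 14 * 4
= 56

56


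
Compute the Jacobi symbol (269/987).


Compute (269/987) via quadratic reciprocity:
  reciprocity: (269/987) -> +(987/269)
  reduce: (180/269)
  pull out 2: (2/269) = -1  (since 269 mod 8 = 5)
  pull out 2: (2/269) = -1  (since 269 mod 8 = 5)
  reciprocity: (45/269) -> +(269/45)
  reduce: (44/45)
  pull out 2: (2/45) = -1  (since 45 mod 8 = 5)
  pull out 2: (2/45) = -1  (since 45 mod 8 = 5)
  reciprocity: (11/45) -> +(45/11)
  reduce: (1/11)
  (1/11) = 1
Product of signs = 1

1


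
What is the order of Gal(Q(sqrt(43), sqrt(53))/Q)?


The 2 square roots of distinct primes are multiplicatively independent over Q,
so [K:Q] = 2^2 and Gal(K/Q) is isomorphic to (Z/2Z)^2.
|Gal| = 2^2 = 4

4


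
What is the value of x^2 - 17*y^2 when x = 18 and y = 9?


x^2 - d*y^2
= 18^2 - 17*9^2
= 324 - 1377
= -1053

-1053


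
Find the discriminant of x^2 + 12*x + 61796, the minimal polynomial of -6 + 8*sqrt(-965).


The element -6 + 8*sqrt(-965) has minimal polynomial:
x^2 + 12*x + 61796
Discriminant = (12)^2 - 4*(61796)
= 144 - 247184
= -247040

-247040


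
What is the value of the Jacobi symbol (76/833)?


Compute (76/833) via quadratic reciprocity:
  pull out 2: (2/833) = +1  (since 833 mod 8 = 1)
  pull out 2: (2/833) = +1  (since 833 mod 8 = 1)
  reciprocity: (19/833) -> +(833/19)
  reduce: (16/19)
  pull out 2: (2/19) = -1  (since 19 mod 8 = 3)
  pull out 2: (2/19) = -1  (since 19 mod 8 = 3)
  pull out 2: (2/19) = -1  (since 19 mod 8 = 3)
  pull out 2: (2/19) = -1  (since 19 mod 8 = 3)
  (1/19) = 1
Product of signs = 1

1


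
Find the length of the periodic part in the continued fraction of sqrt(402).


Run the CF algorithm for sqrt(402).
a_0 = floor(sqrt(402)) = 20; set m_0=0, q_0=1.
Recurrence: m' = q*a - m,  q' = (d - m'^2)/q,  a' = floor((a_0 + m')/q').
  step 1: m=20, q=2, a=20
  step 2: m=20, q=1, a=40
a_2 = 2*a_0 = 40, so the period closes here.
sqrt(402) = [20; 20, 40]
Period length = 2

2


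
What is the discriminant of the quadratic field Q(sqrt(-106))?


For K = Q(sqrt(d)) with d squarefree: disc(K) = d if d = 1 mod 4, and disc(K) = 4d if d = 2 or 3 mod 4.
Here d = -106, and d mod 4 = 2.
d = 2 mod 4, not 1 (O_K = Z[sqrt(d)]), so disc(K) = 4d = 4 * (-106) = -424

-424


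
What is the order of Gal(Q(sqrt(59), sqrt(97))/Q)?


The 2 square roots of distinct primes are multiplicatively independent over Q,
so [K:Q] = 2^2 and Gal(K/Q) is isomorphic to (Z/2Z)^2.
|Gal| = 2^2 = 4

4


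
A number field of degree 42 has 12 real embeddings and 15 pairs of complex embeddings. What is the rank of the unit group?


By Dirichlet's unit theorem:
rank = r1 + r2 - 1
= 12 + 15 - 1
= 26

26


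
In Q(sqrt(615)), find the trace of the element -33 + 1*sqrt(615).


Tr(a + b*sqrt(d)) = (a + b*sqrt(d)) + (a - b*sqrt(d)) = 2a
= 2 * (-33)
= -66

-66


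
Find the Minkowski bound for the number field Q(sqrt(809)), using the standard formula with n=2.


d = 809, d mod 4 = 1, so disc(K) = d = 809; |disc(K)| = 809
Real quadratic field, so n = 2, s = r2 = 0, r1 = 2
M = (n!/n^n) * (4/pi)^s * sqrt(|disc(K)|) = (2!/2^2) * (4/pi)^0 * sqrt(809)
= 0.5 * 1.000000 * 28.442925
= 14.2215

14.2215


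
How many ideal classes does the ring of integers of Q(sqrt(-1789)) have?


K = Q(sqrt(-1789)). d mod 4 = 3, so D = disc(K) = 4d = -7156
h(K) equals the number of primitive reduced positive-definite forms (a, b, c) = a*x^2 + b*x*y + c*y^2 with b^2 - 4ac = D,
where reduced means |b| <= a <= c, with b >= 0 whenever |b| = a or a = c, and primitive means gcd(a, b, c) = 1.
Reduced forces 3a^2 <= |D| = 7156, so 1 <= a <= 48; b must have the parity of D, and c = (b^2 - D)/(4a) must be an integer >= a.
Enumerate a = 1..48, b in [-a, a]:
  a=1: (1, 0, 1789)  [1]
  a=2: (2, 2, 895)  [1]
  a=3..4: none
  a=5: (5, -2, 358), (5, 2, 358)  [2]
  a=6..9: none
  a=10: (10, -2, 179), (10, 2, 179)  [2]
  a=11: (11, -4, 163), (11, 4, 163)  [2]
  a=12..16: none
  a=17: (17, -16, 109), (17, 16, 109)  [2]
  a=18: none
  a=19: (19, -8, 95), (19, 8, 95)  [2]
  a=20..21: none
  a=22: (22, -18, 85), (22, 18, 85)  [2]
  a=23..24: none
  a=25: (25, -12, 73), (25, 12, 73)  [2]
  a=26..28: none
  a=29: (29, -6, 62), (29, 6, 62)  [2]
  a=30: none
  a=31: (31, -6, 58), (31, 6, 58)  [2]
  a=32..33: none
  a=34: (34, -18, 55), (34, 18, 55)  [2]
  a=35..37: none
  a=38: (38, -30, 53), (38, 30, 53)  [2]
  a=39..42: none
  a=43: (43, -38, 50), (43, 38, 50)  [2]
  a=44..48: none
Total reduced forms: 1 + 1 + 2 + 2 + 2 + 2 + 2 + 2 + 2 + 2 + 2 + 2 + 2 + 2 = 26
h = 26

26


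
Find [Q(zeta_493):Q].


The degree equals Euler's totient phi(493).
493 = 17 * 29
phi(493) = 448

448


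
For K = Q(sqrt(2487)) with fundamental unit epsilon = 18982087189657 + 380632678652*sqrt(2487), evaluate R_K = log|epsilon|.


epsilon = 18982087189657 + 380632678652*sqrt(2487)
= 3.7964e+13
R = ln(3.7964e+13)
= 31.2677

31.2677


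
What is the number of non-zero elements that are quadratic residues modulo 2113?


For prime p, the number of non-zero quadratic residues is (p-1)/2.
= (2113-1)/2
= 1056

1056


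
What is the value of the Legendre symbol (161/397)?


p = 397 is prime, so compute (161/397) with the reciprocity algorithm (Jacobi-symbol steps: pull out 2s via (2/n), flip via reciprocity, reduce):
  reciprocity: (161/397) -> +(397/161)
  reduce: (75/161)
  reciprocity: (75/161) -> +(161/75)
  reduce: (11/75)
  reciprocity: (11/75) -> -(75/11)
  reduce: (9/11)
  reciprocity: (9/11) -> +(11/9)
  reduce: (2/9)
  pull out 2: (2/9) = +1  (since 9 mod 8 = 1)
  (1/9) = 1
Product of signs = -1
(161/397) = -1

-1


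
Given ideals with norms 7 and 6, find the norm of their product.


N(IJ) = N(I) * N(J)
= 7 * 6
= 42

42


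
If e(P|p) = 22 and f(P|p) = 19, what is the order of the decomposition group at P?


|D_P| = e * f
= 22 * 19
= 418

418


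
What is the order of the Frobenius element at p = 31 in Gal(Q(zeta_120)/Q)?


The Frobenius at p in Gal(Q(zeta_n)/Q) = (Z/nZ)* is the class of p, so its order is ord_120(31), the smallest k >= 1 with 31^k = 1 mod 120.
n = 120 = 2^3 * 3 * 5, phi(120) = 32; the order divides phi(n).
Divisors of 32: 1, 2, 4, 8, 16, 32
Repeated squaring mod 120: 31^1 = 31, 31^2 = 1, 31^4 = 1, 31^8 = 1, 31^16 = 1, 31^32 = 1
Test divisors in increasing order:
  k=1: 31^1 = 31 mod 120
  k=2: 31^2 = 1 mod 120  <- first divisor giving 1
Order = 2

2


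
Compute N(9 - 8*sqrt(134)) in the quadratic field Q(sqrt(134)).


N(a + b*sqrt(d)) = a^2 - d*b^2
= (9)^2 - (134)*(-8)^2
= 81 - 8576
= -8495

-8495


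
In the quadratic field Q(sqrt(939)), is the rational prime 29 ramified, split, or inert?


K = Q(sqrt(939)). Since d mod 4 = 3, disc(K) = 3756.
Check p | disc: 3756 mod 29 = 15.
p does not divide disc. Compute Legendre symbol (d/p):
11^((29-1)/2) mod 29 = -1
(d/p) = -1, so p is inert: (p) stays prime with e=1, f=2, g=1.
Therefore p is inert.

inert


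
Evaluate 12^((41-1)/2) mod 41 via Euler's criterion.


p = 41 is prime and the exponent is (p-1)/2 = 20, so by Euler's criterion 12^20 = (12/41) = +1 or -1 mod 41.
Compute by square-and-multiply:
  20 = 16 + 4 (binary 10100)
  Repeated squaring mod 41: 12^1 = 12, 12^2 = 21, 12^4 = 31, 12^8 = 18, 12^16 = 37
  12^20 = 12^16 * 12^4 = 37 * 31 mod 41
    37 * 31 = 1147 = 40 mod 41
  12^20 = 40 mod 41
Result 40 = p - 1 = -1 mod 41: 12 is a quadratic non-residue mod 41. As a residue in [0, p-1] the value is 40.
12^20 mod 41 = 40

40


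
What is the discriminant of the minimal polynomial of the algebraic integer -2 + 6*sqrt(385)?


The element -2 + 6*sqrt(385) has minimal polynomial:
x^2 + 4*x - 13856
Discriminant = (4)^2 - 4*(-13856)
= 16 + 55424
= 55440

55440


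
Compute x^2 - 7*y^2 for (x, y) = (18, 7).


x^2 - d*y^2
= 18^2 - 7*7^2
= 324 - 343
= -19

-19


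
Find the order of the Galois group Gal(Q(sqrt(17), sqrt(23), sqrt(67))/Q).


The 3 square roots of distinct primes are multiplicatively independent over Q,
so [K:Q] = 2^3 and Gal(K/Q) is isomorphic to (Z/2Z)^3.
|Gal| = 2^3 = 8

8


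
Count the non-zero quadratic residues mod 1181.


For prime p, the number of non-zero quadratic residues is (p-1)/2.
= (1181-1)/2
= 590

590


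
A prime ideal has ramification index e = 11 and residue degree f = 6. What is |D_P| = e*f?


|D_P| = e * f
= 11 * 6
= 66

66


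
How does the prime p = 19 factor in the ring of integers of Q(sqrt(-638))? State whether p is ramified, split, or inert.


K = Q(sqrt(-638)). Since d mod 4 = 2, disc(K) = -2552.
Check p | disc: -2552 mod 19 = 13.
p does not divide disc. Compute Legendre symbol (d/p):
8^((19-1)/2) mod 19 = -1
(d/p) = -1, so p is inert: (p) stays prime with e=1, f=2, g=1.
Therefore p is inert.

inert


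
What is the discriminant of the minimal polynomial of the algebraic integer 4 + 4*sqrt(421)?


The element 4 + 4*sqrt(421) has minimal polynomial:
x^2 - 8*x - 6720
Discriminant = (-8)^2 - 4*(-6720)
= 64 + 26880
= 26944

26944


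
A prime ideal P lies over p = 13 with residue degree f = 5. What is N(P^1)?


N(P^a) = p^(a*f)
= 13^(1*5)
= 13^5
= 371293

371293


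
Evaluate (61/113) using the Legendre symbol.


p = 113 is prime, so compute (61/113) with the reciprocity algorithm (Jacobi-symbol steps: pull out 2s via (2/n), flip via reciprocity, reduce):
  reciprocity: (61/113) -> +(113/61)
  reduce: (52/61)
  pull out 2: (2/61) = -1  (since 61 mod 8 = 5)
  pull out 2: (2/61) = -1  (since 61 mod 8 = 5)
  reciprocity: (13/61) -> +(61/13)
  reduce: (9/13)
  reciprocity: (9/13) -> +(13/9)
  reduce: (4/9)
  pull out 2: (2/9) = +1  (since 9 mod 8 = 1)
  pull out 2: (2/9) = +1  (since 9 mod 8 = 1)
  (1/9) = 1
Product of signs = 1
(61/113) = 1

1


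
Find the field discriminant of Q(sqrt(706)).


For K = Q(sqrt(d)) with d squarefree: disc(K) = d if d = 1 mod 4, and disc(K) = 4d if d = 2 or 3 mod 4.
Here d = 706, and d mod 4 = 2.
d = 2 mod 4, not 1 (O_K = Z[sqrt(d)]), so disc(K) = 4d = 4 * (706) = 2824

2824


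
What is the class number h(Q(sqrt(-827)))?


K = Q(sqrt(-827)). d mod 4 = 1, so D = disc(K) = d = -827
h(K) equals the number of primitive reduced positive-definite forms (a, b, c) = a*x^2 + b*x*y + c*y^2 with b^2 - 4ac = D,
where reduced means |b| <= a <= c, with b >= 0 whenever |b| = a or a = c, and primitive means gcd(a, b, c) = 1.
Reduced forces 3a^2 <= |D| = 827, so 1 <= a <= 16; b must have the parity of D, and c = (b^2 - D)/(4a) must be an integer >= a.
Enumerate a = 1..16, b in [-a, a]:
  a=1: (1, 1, 207)  [1]
  a=2: none
  a=3: (3, -1, 69), (3, 1, 69)  [2]
  a=4..8: none
  a=9: (9, -1, 23), (9, 1, 23)  [2]
  a=10: none
  a=11: (11, -3, 19), (11, 3, 19)  [2]
  a=12..16: none
Total reduced forms: 1 + 2 + 2 + 2 = 7
h = 7

7


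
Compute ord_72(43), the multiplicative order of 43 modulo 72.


We want ord_72(43), the smallest k >= 1 with 43^k = 1 mod 72.
n = 72 = 2^3 * 3^2, phi(72) = 24; the order divides phi(n).
Divisors of 24: 1, 2, 3, 4, 6, 8, 12, 24
Repeated squaring mod 72: 43^1 = 43, 43^2 = 49, 43^4 = 25, 43^8 = 49, 43^16 = 25
Test divisors in increasing order:
  k=1: 43^1 = 43 mod 72
  k=2: 43^2 = 49 mod 72
  k=3: 43^3 = 49 * 43 = 19 mod 72
  k=4: 43^4 = 25 mod 72
  k=6: 43^6 = 25 * 49 = 1 mod 72  <- first divisor giving 1
Order = 6

6


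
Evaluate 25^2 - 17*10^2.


x^2 - d*y^2
= 25^2 - 17*10^2
= 625 - 1700
= -1075

-1075


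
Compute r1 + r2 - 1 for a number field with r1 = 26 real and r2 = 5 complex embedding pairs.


By Dirichlet's unit theorem:
rank = r1 + r2 - 1
= 26 + 5 - 1
= 30

30


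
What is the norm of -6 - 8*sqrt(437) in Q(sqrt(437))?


N(a + b*sqrt(d)) = a^2 - d*b^2
= (-6)^2 - (437)*(-8)^2
= 36 - 27968
= -27932

-27932


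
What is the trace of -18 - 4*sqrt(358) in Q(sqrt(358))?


Tr(a + b*sqrt(d)) = (a + b*sqrt(d)) + (a - b*sqrt(d)) = 2a
= 2 * (-18)
= -36

-36


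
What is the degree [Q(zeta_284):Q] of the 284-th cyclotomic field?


The degree equals Euler's totient phi(284).
284 = 2^2 * 71
phi(284) = 140

140


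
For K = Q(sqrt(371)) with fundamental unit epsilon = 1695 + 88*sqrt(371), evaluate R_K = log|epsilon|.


epsilon = 1695 + 88*sqrt(371)
= 3389.9997
R = ln(3389.9997)
= 8.1286

8.1286


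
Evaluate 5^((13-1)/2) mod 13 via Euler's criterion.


p = 13 is prime and the exponent is (p-1)/2 = 6, so by Euler's criterion 5^6 = (5/13) = +1 or -1 mod 13.
Compute by square-and-multiply:
  6 = 4 + 2 (binary 110)
  Repeated squaring mod 13: 5^1 = 5, 5^2 = 12, 5^4 = 1
  5^6 = 5^4 * 5^2 = 1 * 12 mod 13
    1 * 12 = 12 = 12 mod 13
  5^6 = 12 mod 13
Result 12 = p - 1 = -1 mod 13: 5 is a quadratic non-residue mod 13. As a residue in [0, p-1] the value is 12.
5^6 mod 13 = 12

12


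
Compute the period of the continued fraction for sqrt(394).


Run the CF algorithm for sqrt(394).
a_0 = floor(sqrt(394)) = 19; set m_0=0, q_0=1.
Recurrence: m' = q*a - m,  q' = (d - m'^2)/q,  a' = floor((a_0 + m')/q').
  step 1: m=19, q=33, a=1
  step 2: m=14, q=6, a=5
  step 3: m=16, q=23, a=1
  step 4: m=7, q=15, a=1
  step 5: m=8, q=22, a=1
  step 6: m=14, q=9, a=3
  step 7: m=13, q=25, a=1
  step 8: m=12, q=10, a=3
  step 9: m=18, q=7, a=5
  step 10: m=17, q=15, a=2
  step 11: m=13, q=15, a=2
  step 12: m=17, q=7, a=5
  step 13: m=18, q=10, a=3
  step 14: m=12, q=25, a=1
  step 15: m=13, q=9, a=3
  step 16: m=14, q=22, a=1
  step 17: m=8, q=15, a=1
  step 18: m=7, q=23, a=1
  step 19: m=16, q=6, a=5
  step 20: m=14, q=33, a=1
  step 21: m=19, q=1, a=38
a_21 = 2*a_0 = 38, so the period closes here.
sqrt(394) = [19; 1, 5, 1, 1, 1, 3, 1, 3, 5, 2, 2, 5, 3, 1, 3, 1, 1, 1, 5, 1, 38]
Period length = 21

21


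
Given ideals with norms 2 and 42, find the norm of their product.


N(IJ) = N(I) * N(J)
= 2 * 42
= 84

84


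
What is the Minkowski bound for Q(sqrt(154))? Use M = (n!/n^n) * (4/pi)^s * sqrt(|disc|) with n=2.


d = 154, d mod 4 = 2, so disc(K) = 4d = 616; |disc(K)| = 616
Real quadratic field, so n = 2, s = r2 = 0, r1 = 2
M = (n!/n^n) * (4/pi)^s * sqrt(|disc(K)|) = (2!/2^2) * (4/pi)^0 * sqrt(616)
= 0.5 * 1.000000 * 24.819347
= 12.4097

12.4097
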